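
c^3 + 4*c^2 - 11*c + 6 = (c - 1)^2*(c + 6)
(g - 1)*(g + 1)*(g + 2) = g^3 + 2*g^2 - g - 2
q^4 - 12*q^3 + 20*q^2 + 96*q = q*(q - 8)*(q - 6)*(q + 2)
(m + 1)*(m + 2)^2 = m^3 + 5*m^2 + 8*m + 4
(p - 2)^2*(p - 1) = p^3 - 5*p^2 + 8*p - 4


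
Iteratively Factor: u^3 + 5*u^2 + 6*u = (u + 2)*(u^2 + 3*u) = u*(u + 2)*(u + 3)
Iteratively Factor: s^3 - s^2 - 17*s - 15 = (s - 5)*(s^2 + 4*s + 3) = (s - 5)*(s + 3)*(s + 1)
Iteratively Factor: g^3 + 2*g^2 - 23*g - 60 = (g + 3)*(g^2 - g - 20) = (g + 3)*(g + 4)*(g - 5)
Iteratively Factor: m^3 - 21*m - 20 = (m + 4)*(m^2 - 4*m - 5) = (m - 5)*(m + 4)*(m + 1)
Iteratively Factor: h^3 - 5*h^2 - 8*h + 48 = (h + 3)*(h^2 - 8*h + 16) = (h - 4)*(h + 3)*(h - 4)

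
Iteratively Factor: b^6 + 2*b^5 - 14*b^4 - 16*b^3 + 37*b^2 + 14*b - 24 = (b + 4)*(b^5 - 2*b^4 - 6*b^3 + 8*b^2 + 5*b - 6) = (b + 2)*(b + 4)*(b^4 - 4*b^3 + 2*b^2 + 4*b - 3) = (b - 3)*(b + 2)*(b + 4)*(b^3 - b^2 - b + 1) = (b - 3)*(b - 1)*(b + 2)*(b + 4)*(b^2 - 1) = (b - 3)*(b - 1)*(b + 1)*(b + 2)*(b + 4)*(b - 1)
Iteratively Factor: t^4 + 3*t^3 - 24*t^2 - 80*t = (t + 4)*(t^3 - t^2 - 20*t) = t*(t + 4)*(t^2 - t - 20) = t*(t - 5)*(t + 4)*(t + 4)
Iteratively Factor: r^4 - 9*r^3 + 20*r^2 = (r)*(r^3 - 9*r^2 + 20*r) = r*(r - 4)*(r^2 - 5*r) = r^2*(r - 4)*(r - 5)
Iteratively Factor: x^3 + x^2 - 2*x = (x - 1)*(x^2 + 2*x) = (x - 1)*(x + 2)*(x)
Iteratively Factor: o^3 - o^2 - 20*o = (o)*(o^2 - o - 20) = o*(o - 5)*(o + 4)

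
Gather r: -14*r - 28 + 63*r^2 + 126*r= 63*r^2 + 112*r - 28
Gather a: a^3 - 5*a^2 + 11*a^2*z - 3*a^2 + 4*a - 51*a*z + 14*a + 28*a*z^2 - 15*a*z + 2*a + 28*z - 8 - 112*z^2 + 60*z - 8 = a^3 + a^2*(11*z - 8) + a*(28*z^2 - 66*z + 20) - 112*z^2 + 88*z - 16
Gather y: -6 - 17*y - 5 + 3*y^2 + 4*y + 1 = 3*y^2 - 13*y - 10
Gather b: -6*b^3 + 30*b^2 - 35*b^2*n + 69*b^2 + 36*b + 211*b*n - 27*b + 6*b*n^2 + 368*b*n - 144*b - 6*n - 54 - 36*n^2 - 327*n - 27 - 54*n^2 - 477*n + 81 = -6*b^3 + b^2*(99 - 35*n) + b*(6*n^2 + 579*n - 135) - 90*n^2 - 810*n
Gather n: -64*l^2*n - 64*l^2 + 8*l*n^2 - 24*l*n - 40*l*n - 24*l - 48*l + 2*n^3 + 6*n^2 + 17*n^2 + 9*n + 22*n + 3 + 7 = -64*l^2 - 72*l + 2*n^3 + n^2*(8*l + 23) + n*(-64*l^2 - 64*l + 31) + 10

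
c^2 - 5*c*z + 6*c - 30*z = (c + 6)*(c - 5*z)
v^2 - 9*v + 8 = (v - 8)*(v - 1)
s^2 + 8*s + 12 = (s + 2)*(s + 6)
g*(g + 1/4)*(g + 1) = g^3 + 5*g^2/4 + g/4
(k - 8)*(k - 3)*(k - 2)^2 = k^4 - 15*k^3 + 72*k^2 - 140*k + 96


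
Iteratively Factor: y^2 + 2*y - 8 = (y + 4)*(y - 2)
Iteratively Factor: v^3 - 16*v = (v - 4)*(v^2 + 4*v) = v*(v - 4)*(v + 4)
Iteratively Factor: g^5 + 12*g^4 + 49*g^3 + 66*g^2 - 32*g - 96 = (g + 3)*(g^4 + 9*g^3 + 22*g^2 - 32) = (g + 3)*(g + 4)*(g^3 + 5*g^2 + 2*g - 8) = (g + 2)*(g + 3)*(g + 4)*(g^2 + 3*g - 4) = (g + 2)*(g + 3)*(g + 4)^2*(g - 1)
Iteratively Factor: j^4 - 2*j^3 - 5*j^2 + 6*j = (j - 1)*(j^3 - j^2 - 6*j) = (j - 1)*(j + 2)*(j^2 - 3*j) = j*(j - 1)*(j + 2)*(j - 3)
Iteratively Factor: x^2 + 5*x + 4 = (x + 4)*(x + 1)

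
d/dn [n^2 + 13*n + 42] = 2*n + 13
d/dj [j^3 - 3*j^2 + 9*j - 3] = 3*j^2 - 6*j + 9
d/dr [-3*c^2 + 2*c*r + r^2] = 2*c + 2*r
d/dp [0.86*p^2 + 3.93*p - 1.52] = 1.72*p + 3.93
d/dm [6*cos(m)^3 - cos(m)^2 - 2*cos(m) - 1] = 2*(-9*cos(m)^2 + cos(m) + 1)*sin(m)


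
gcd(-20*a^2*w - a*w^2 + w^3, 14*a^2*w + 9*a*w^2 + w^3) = w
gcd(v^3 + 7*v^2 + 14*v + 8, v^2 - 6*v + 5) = 1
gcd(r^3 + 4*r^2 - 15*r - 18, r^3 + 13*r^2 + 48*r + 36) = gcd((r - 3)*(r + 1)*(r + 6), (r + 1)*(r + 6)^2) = r^2 + 7*r + 6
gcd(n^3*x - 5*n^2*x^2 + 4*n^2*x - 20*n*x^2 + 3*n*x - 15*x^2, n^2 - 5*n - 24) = n + 3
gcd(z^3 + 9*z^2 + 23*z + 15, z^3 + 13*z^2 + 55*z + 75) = z^2 + 8*z + 15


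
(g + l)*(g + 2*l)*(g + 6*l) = g^3 + 9*g^2*l + 20*g*l^2 + 12*l^3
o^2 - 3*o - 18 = (o - 6)*(o + 3)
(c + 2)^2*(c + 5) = c^3 + 9*c^2 + 24*c + 20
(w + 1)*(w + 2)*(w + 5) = w^3 + 8*w^2 + 17*w + 10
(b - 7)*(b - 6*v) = b^2 - 6*b*v - 7*b + 42*v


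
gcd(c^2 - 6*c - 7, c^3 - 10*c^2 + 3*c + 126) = c - 7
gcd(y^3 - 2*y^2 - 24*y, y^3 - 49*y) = y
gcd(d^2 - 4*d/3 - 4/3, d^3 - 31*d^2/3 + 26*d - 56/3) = d - 2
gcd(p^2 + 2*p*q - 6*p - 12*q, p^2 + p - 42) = p - 6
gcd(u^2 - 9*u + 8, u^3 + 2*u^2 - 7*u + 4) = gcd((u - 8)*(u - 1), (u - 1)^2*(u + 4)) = u - 1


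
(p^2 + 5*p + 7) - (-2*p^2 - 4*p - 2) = 3*p^2 + 9*p + 9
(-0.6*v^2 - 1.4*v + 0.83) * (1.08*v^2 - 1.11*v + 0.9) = -0.648*v^4 - 0.846*v^3 + 1.9104*v^2 - 2.1813*v + 0.747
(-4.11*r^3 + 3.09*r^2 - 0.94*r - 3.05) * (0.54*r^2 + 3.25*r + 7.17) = -2.2194*r^5 - 11.6889*r^4 - 19.9338*r^3 + 17.4533*r^2 - 16.6523*r - 21.8685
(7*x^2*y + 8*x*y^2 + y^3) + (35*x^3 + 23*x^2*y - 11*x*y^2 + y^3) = 35*x^3 + 30*x^2*y - 3*x*y^2 + 2*y^3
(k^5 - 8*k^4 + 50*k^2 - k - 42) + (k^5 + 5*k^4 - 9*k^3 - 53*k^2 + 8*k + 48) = 2*k^5 - 3*k^4 - 9*k^3 - 3*k^2 + 7*k + 6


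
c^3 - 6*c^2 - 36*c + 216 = (c - 6)^2*(c + 6)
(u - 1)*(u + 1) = u^2 - 1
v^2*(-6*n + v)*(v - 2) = -6*n*v^3 + 12*n*v^2 + v^4 - 2*v^3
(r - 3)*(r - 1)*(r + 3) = r^3 - r^2 - 9*r + 9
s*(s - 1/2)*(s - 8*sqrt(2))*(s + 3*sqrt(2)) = s^4 - 5*sqrt(2)*s^3 - s^3/2 - 48*s^2 + 5*sqrt(2)*s^2/2 + 24*s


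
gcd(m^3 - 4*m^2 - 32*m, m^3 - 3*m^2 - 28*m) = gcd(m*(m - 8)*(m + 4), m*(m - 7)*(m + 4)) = m^2 + 4*m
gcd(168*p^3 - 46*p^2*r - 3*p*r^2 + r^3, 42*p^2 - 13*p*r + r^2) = 6*p - r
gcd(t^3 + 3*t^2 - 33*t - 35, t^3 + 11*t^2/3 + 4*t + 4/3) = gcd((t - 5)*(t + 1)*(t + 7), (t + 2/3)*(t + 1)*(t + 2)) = t + 1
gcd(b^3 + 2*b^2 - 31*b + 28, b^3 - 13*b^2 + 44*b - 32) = b^2 - 5*b + 4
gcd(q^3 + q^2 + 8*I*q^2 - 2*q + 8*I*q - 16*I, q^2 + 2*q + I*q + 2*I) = q + 2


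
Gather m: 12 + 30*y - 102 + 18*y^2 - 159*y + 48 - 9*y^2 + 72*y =9*y^2 - 57*y - 42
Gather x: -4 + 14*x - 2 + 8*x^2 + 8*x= 8*x^2 + 22*x - 6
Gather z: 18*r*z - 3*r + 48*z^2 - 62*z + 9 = -3*r + 48*z^2 + z*(18*r - 62) + 9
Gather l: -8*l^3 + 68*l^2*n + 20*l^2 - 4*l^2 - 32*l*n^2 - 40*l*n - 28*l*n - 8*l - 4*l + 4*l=-8*l^3 + l^2*(68*n + 16) + l*(-32*n^2 - 68*n - 8)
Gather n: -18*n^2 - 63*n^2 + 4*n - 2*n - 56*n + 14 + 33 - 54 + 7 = -81*n^2 - 54*n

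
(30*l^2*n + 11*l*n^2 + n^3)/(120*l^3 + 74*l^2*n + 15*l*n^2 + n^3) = n/(4*l + n)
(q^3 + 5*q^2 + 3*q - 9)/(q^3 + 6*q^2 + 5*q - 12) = (q + 3)/(q + 4)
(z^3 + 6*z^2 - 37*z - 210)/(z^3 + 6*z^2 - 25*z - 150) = (z^2 + z - 42)/(z^2 + z - 30)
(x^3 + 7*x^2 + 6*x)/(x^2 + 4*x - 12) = x*(x + 1)/(x - 2)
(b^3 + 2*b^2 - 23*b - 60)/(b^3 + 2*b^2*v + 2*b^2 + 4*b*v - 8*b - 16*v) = (b^2 - 2*b - 15)/(b^2 + 2*b*v - 2*b - 4*v)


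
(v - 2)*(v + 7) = v^2 + 5*v - 14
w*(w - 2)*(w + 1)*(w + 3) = w^4 + 2*w^3 - 5*w^2 - 6*w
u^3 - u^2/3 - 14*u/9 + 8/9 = (u - 1)*(u - 2/3)*(u + 4/3)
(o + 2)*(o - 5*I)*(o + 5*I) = o^3 + 2*o^2 + 25*o + 50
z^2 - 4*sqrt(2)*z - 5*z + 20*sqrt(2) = (z - 5)*(z - 4*sqrt(2))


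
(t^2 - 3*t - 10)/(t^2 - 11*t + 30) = (t + 2)/(t - 6)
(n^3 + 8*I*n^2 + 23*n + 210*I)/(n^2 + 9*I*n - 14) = (n^2 + I*n + 30)/(n + 2*I)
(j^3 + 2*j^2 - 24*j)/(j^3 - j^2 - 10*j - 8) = j*(j + 6)/(j^2 + 3*j + 2)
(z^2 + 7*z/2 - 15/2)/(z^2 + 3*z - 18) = (2*z^2 + 7*z - 15)/(2*(z^2 + 3*z - 18))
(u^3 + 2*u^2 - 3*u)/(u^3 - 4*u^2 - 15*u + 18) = u/(u - 6)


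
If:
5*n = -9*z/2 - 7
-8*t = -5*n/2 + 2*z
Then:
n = -9*z/10 - 7/5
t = -17*z/32 - 7/16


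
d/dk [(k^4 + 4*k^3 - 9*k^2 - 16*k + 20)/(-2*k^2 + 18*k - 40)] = (-2*k^5 + 23*k^4 - 8*k^3 - 337*k^2 + 400*k + 140)/(2*(k^4 - 18*k^3 + 121*k^2 - 360*k + 400))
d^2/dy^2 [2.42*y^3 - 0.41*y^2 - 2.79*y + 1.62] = 14.52*y - 0.82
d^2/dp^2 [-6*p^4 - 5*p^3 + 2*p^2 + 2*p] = -72*p^2 - 30*p + 4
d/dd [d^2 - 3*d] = 2*d - 3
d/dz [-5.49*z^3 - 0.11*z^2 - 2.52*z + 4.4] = -16.47*z^2 - 0.22*z - 2.52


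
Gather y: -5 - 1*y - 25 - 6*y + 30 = -7*y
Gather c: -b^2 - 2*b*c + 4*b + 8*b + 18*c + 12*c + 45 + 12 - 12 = -b^2 + 12*b + c*(30 - 2*b) + 45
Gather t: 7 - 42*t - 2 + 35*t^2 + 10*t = 35*t^2 - 32*t + 5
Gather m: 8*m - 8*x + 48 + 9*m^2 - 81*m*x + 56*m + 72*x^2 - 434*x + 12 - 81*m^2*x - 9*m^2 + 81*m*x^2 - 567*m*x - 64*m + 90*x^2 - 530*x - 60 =-81*m^2*x + m*(81*x^2 - 648*x) + 162*x^2 - 972*x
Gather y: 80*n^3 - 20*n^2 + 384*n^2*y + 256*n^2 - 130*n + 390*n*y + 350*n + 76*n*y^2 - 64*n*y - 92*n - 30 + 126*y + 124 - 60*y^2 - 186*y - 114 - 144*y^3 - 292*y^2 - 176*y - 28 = 80*n^3 + 236*n^2 + 128*n - 144*y^3 + y^2*(76*n - 352) + y*(384*n^2 + 326*n - 236) - 48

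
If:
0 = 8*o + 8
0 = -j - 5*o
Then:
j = 5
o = -1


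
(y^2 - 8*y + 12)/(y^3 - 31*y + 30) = (y^2 - 8*y + 12)/(y^3 - 31*y + 30)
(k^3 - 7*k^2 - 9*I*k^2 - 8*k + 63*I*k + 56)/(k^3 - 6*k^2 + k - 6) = (k^2 - k*(7 + 8*I) + 56*I)/(k^2 + k*(-6 + I) - 6*I)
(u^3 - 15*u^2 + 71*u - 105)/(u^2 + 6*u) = (u^3 - 15*u^2 + 71*u - 105)/(u*(u + 6))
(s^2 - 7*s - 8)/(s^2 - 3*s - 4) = (s - 8)/(s - 4)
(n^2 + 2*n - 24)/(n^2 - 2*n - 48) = (n - 4)/(n - 8)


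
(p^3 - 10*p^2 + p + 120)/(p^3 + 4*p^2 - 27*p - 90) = (p - 8)/(p + 6)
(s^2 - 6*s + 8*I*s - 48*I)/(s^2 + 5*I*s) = (s^2 - 6*s + 8*I*s - 48*I)/(s*(s + 5*I))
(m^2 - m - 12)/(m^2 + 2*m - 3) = (m - 4)/(m - 1)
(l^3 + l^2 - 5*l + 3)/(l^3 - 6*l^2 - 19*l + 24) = (l - 1)/(l - 8)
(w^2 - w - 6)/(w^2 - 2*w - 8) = (w - 3)/(w - 4)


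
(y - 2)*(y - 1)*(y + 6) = y^3 + 3*y^2 - 16*y + 12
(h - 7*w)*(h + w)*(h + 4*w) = h^3 - 2*h^2*w - 31*h*w^2 - 28*w^3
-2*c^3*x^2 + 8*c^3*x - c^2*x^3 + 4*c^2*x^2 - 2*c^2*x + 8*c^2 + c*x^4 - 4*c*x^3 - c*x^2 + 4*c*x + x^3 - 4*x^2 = (-2*c + x)*(c + x)*(x - 4)*(c*x + 1)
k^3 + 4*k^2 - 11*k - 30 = (k - 3)*(k + 2)*(k + 5)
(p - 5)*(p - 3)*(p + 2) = p^3 - 6*p^2 - p + 30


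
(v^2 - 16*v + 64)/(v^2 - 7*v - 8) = (v - 8)/(v + 1)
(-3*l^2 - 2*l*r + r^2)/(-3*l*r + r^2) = (l + r)/r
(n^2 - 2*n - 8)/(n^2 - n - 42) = (-n^2 + 2*n + 8)/(-n^2 + n + 42)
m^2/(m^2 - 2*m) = m/(m - 2)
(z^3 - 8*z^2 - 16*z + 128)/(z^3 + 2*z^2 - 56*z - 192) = (z - 4)/(z + 6)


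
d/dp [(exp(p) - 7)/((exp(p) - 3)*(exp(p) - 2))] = (-exp(2*p) + 14*exp(p) - 29)*exp(p)/(exp(4*p) - 10*exp(3*p) + 37*exp(2*p) - 60*exp(p) + 36)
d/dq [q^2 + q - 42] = 2*q + 1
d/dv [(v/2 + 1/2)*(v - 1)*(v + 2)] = 3*v^2/2 + 2*v - 1/2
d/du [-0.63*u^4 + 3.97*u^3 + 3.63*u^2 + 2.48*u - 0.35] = -2.52*u^3 + 11.91*u^2 + 7.26*u + 2.48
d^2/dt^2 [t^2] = 2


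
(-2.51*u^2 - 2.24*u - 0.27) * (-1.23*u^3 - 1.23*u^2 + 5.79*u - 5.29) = 3.0873*u^5 + 5.8425*u^4 - 11.4456*u^3 + 0.640399999999998*u^2 + 10.2863*u + 1.4283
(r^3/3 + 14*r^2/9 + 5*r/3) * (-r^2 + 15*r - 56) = -r^5/3 + 31*r^4/9 + 3*r^3 - 559*r^2/9 - 280*r/3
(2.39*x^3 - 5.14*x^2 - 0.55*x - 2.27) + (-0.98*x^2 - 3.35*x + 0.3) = 2.39*x^3 - 6.12*x^2 - 3.9*x - 1.97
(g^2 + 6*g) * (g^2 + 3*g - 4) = g^4 + 9*g^3 + 14*g^2 - 24*g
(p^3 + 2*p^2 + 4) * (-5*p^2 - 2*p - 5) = -5*p^5 - 12*p^4 - 9*p^3 - 30*p^2 - 8*p - 20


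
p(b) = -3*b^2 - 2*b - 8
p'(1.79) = -12.74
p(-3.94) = -46.69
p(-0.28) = -7.68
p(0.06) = -8.13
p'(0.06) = -2.36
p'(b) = -6*b - 2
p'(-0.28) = -0.32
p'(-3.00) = 16.00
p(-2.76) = -25.33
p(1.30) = -15.67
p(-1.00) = -9.00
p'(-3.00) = 16.00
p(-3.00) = -29.00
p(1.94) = -23.17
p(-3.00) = -29.00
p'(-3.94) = 21.64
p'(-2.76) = 14.56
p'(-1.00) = 4.00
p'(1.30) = -9.80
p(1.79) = -21.19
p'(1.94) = -13.64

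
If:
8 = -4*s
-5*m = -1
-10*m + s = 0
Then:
No Solution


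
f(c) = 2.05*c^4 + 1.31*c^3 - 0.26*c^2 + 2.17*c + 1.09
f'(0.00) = 2.17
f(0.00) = 1.09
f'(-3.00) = -182.30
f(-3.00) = 122.92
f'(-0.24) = 2.41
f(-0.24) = 0.54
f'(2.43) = 141.77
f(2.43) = 95.10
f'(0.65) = 5.74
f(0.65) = 3.12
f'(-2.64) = -119.94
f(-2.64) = 69.02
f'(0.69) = 6.38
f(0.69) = 3.36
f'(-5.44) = -1198.81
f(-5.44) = 1566.05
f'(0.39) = 3.05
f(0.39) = 2.02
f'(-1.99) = -45.85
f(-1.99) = 17.57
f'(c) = 8.2*c^3 + 3.93*c^2 - 0.52*c + 2.17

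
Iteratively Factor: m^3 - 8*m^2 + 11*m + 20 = (m + 1)*(m^2 - 9*m + 20) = (m - 4)*(m + 1)*(m - 5)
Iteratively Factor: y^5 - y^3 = (y - 1)*(y^4 + y^3) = y*(y - 1)*(y^3 + y^2) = y^2*(y - 1)*(y^2 + y) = y^3*(y - 1)*(y + 1)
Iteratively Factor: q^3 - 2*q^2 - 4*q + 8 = (q - 2)*(q^2 - 4) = (q - 2)*(q + 2)*(q - 2)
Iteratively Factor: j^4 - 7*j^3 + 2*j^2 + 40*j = (j)*(j^3 - 7*j^2 + 2*j + 40) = j*(j - 5)*(j^2 - 2*j - 8) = j*(j - 5)*(j - 4)*(j + 2)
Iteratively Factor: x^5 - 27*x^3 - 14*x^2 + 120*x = (x + 4)*(x^4 - 4*x^3 - 11*x^2 + 30*x) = x*(x + 4)*(x^3 - 4*x^2 - 11*x + 30) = x*(x - 2)*(x + 4)*(x^2 - 2*x - 15) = x*(x - 2)*(x + 3)*(x + 4)*(x - 5)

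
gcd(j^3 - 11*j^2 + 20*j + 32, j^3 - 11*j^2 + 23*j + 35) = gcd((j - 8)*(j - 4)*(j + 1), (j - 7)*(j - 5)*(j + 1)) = j + 1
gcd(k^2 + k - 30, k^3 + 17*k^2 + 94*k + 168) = k + 6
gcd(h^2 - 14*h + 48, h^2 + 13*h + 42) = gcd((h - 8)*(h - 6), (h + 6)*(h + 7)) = 1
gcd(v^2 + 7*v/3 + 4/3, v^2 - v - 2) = v + 1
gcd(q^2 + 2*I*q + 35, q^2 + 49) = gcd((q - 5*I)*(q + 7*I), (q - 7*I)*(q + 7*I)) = q + 7*I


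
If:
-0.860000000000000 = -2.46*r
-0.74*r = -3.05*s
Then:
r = 0.35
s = 0.08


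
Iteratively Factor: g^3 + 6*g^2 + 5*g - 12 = (g - 1)*(g^2 + 7*g + 12) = (g - 1)*(g + 4)*(g + 3)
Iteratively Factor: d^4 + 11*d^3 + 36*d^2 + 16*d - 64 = (d + 4)*(d^3 + 7*d^2 + 8*d - 16) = (d - 1)*(d + 4)*(d^2 + 8*d + 16) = (d - 1)*(d + 4)^2*(d + 4)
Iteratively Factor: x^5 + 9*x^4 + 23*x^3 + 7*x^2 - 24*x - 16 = (x - 1)*(x^4 + 10*x^3 + 33*x^2 + 40*x + 16) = (x - 1)*(x + 4)*(x^3 + 6*x^2 + 9*x + 4) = (x - 1)*(x + 1)*(x + 4)*(x^2 + 5*x + 4) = (x - 1)*(x + 1)^2*(x + 4)*(x + 4)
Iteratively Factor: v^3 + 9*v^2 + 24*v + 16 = (v + 4)*(v^2 + 5*v + 4) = (v + 4)^2*(v + 1)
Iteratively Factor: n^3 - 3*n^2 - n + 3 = (n - 1)*(n^2 - 2*n - 3) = (n - 3)*(n - 1)*(n + 1)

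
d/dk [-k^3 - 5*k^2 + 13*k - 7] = -3*k^2 - 10*k + 13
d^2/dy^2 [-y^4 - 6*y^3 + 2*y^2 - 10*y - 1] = -12*y^2 - 36*y + 4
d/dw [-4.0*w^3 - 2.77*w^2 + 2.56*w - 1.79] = -12.0*w^2 - 5.54*w + 2.56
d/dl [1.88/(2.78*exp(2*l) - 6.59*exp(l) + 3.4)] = (12.3892 - 10.4528*exp(l))*exp(l)/(2.78*exp(2*l) - 6.59*exp(l) + 3.4)^2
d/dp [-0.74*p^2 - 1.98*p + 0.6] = -1.48*p - 1.98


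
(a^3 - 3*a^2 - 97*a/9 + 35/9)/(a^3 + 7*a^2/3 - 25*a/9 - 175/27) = 3*(3*a^2 - 16*a + 5)/(9*a^2 - 25)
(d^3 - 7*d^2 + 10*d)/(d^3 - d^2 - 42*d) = (-d^2 + 7*d - 10)/(-d^2 + d + 42)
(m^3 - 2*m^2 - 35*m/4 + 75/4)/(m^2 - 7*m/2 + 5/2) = (2*m^2 + m - 15)/(2*(m - 1))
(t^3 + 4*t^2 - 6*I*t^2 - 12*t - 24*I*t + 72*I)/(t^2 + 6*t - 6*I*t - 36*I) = t - 2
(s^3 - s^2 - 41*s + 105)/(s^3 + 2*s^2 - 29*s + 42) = (s - 5)/(s - 2)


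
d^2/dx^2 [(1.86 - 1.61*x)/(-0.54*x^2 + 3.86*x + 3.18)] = ((14.438 - 5.2164*x)*(-0.54*x^2 + 3.86*x + 3.18) - (1.08*x - 3.86)*(1.61*x - 1.86)*(2.16*x - 7.72))/(-0.54*x^2 + 3.86*x + 3.18)^3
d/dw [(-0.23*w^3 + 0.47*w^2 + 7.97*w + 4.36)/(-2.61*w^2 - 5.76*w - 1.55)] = (0.6003*w^4 + 2.6496*w^3 + 19.164*w^2 + 21.3022*w + 12.7601)/(6.8121*w^4 + 30.0672*w^3 + 41.2686*w^2 + 17.856*w + 2.4025)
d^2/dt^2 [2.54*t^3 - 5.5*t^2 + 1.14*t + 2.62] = 15.24*t - 11.0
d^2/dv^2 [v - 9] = 0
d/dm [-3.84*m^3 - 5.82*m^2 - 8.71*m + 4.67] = -11.52*m^2 - 11.64*m - 8.71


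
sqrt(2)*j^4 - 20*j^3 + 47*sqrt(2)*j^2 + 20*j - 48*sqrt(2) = (j - 1)*(j - 6*sqrt(2))*(j - 4*sqrt(2))*(sqrt(2)*j + sqrt(2))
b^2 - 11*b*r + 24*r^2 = (b - 8*r)*(b - 3*r)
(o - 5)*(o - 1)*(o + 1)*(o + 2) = o^4 - 3*o^3 - 11*o^2 + 3*o + 10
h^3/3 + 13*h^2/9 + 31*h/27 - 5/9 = (h/3 + 1)*(h - 1/3)*(h + 5/3)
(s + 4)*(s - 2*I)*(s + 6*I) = s^3 + 4*s^2 + 4*I*s^2 + 12*s + 16*I*s + 48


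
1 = 1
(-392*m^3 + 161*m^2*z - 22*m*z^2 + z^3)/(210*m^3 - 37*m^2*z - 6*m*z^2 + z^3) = (56*m^2 - 15*m*z + z^2)/(-30*m^2 + m*z + z^2)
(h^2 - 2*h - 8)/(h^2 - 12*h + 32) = (h + 2)/(h - 8)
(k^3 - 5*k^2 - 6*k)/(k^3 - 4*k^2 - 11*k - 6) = k/(k + 1)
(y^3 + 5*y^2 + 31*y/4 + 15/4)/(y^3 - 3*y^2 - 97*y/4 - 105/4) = (y + 1)/(y - 7)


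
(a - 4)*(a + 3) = a^2 - a - 12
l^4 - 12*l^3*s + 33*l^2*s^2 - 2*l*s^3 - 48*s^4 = (l - 8*s)*(l - 3*s)*(l - 2*s)*(l + s)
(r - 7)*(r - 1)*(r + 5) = r^3 - 3*r^2 - 33*r + 35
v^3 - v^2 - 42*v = v*(v - 7)*(v + 6)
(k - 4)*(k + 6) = k^2 + 2*k - 24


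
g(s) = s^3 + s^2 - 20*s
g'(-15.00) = 625.00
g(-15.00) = -2850.00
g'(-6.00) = 76.00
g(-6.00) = -60.00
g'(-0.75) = -19.81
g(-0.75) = 15.14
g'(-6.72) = 102.04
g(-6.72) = -123.91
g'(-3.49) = 9.56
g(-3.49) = 39.47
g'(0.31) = -19.09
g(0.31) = -6.07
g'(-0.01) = -20.02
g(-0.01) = 0.20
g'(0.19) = -19.51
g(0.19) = -3.76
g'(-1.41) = -16.86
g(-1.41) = 27.38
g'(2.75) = 8.19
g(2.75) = -26.64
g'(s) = 3*s^2 + 2*s - 20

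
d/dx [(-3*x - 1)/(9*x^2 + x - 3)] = (-27*x^2 - 3*x + (3*x + 1)*(18*x + 1) + 9)/(9*x^2 + x - 3)^2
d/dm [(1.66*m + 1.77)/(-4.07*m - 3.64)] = (4.727305*m + 4.22786)/(4.07*m + 3.64)^3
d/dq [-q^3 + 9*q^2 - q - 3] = -3*q^2 + 18*q - 1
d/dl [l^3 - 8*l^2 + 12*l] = 3*l^2 - 16*l + 12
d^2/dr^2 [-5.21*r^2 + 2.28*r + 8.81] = -10.4200000000000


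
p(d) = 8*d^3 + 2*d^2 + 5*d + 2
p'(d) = 24*d^2 + 4*d + 5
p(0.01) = 2.05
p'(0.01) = 5.04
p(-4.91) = -921.30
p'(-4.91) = 563.95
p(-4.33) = -631.61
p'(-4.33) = 437.65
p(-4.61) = -762.32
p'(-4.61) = 496.61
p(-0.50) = -1.00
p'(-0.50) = 9.00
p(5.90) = 1744.15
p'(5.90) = 864.04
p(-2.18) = -82.28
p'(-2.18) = 110.34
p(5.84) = 1692.82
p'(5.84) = 846.89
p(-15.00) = -26623.00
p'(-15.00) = 5345.00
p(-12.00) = -13594.00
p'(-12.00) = 3413.00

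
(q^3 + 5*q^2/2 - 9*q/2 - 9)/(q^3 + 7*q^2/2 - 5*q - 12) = (q + 3)/(q + 4)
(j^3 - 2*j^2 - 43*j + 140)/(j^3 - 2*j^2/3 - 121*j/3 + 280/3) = 3*(j - 4)/(3*j - 8)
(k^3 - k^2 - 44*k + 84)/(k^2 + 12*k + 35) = (k^2 - 8*k + 12)/(k + 5)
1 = 1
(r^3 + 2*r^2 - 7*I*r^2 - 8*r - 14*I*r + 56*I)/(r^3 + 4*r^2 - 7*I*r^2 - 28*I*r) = (r - 2)/r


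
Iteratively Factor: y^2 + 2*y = (y + 2)*(y)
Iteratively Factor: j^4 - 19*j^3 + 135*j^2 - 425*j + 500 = (j - 5)*(j^3 - 14*j^2 + 65*j - 100) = (j - 5)*(j - 4)*(j^2 - 10*j + 25) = (j - 5)^2*(j - 4)*(j - 5)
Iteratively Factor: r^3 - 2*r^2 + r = (r - 1)*(r^2 - r) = r*(r - 1)*(r - 1)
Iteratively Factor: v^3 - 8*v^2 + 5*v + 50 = (v - 5)*(v^2 - 3*v - 10) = (v - 5)^2*(v + 2)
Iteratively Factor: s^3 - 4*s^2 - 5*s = (s - 5)*(s^2 + s) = (s - 5)*(s + 1)*(s)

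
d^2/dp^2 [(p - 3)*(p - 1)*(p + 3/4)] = 6*p - 13/2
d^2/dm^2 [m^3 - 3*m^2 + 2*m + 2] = 6*m - 6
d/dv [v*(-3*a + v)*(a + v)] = -3*a^2 - 4*a*v + 3*v^2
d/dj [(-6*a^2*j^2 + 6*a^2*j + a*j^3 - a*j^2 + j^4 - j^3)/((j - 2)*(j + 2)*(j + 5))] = (6*a^2*j^4 - 12*a^2*j^3 - 6*a^2*j^2 + 240*a^2*j - 120*a^2 + 6*a*j^4 - 8*a*j^3 - 56*a*j^2 + 40*a*j + j^6 + 10*j^5 - 17*j^4 - 72*j^3 + 60*j^2)/(j^6 + 10*j^5 + 17*j^4 - 80*j^3 - 184*j^2 + 160*j + 400)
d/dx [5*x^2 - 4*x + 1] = 10*x - 4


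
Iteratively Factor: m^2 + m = (m)*(m + 1)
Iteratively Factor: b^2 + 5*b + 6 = (b + 3)*(b + 2)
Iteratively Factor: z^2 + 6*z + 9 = (z + 3)*(z + 3)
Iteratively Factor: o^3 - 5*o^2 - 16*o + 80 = (o + 4)*(o^2 - 9*o + 20) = (o - 5)*(o + 4)*(o - 4)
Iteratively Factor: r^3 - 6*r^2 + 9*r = (r)*(r^2 - 6*r + 9) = r*(r - 3)*(r - 3)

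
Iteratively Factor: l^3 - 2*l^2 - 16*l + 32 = (l - 4)*(l^2 + 2*l - 8) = (l - 4)*(l + 4)*(l - 2)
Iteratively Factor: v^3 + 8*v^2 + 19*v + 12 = (v + 1)*(v^2 + 7*v + 12) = (v + 1)*(v + 3)*(v + 4)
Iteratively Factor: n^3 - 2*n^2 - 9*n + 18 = (n - 3)*(n^2 + n - 6) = (n - 3)*(n + 3)*(n - 2)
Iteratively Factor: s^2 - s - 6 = (s + 2)*(s - 3)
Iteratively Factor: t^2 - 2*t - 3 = (t - 3)*(t + 1)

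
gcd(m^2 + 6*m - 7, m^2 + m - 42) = m + 7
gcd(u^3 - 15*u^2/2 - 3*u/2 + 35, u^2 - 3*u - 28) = u - 7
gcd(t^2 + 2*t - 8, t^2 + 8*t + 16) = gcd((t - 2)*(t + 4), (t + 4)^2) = t + 4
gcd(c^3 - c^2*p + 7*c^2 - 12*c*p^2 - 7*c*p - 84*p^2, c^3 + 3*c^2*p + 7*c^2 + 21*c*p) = c^2 + 3*c*p + 7*c + 21*p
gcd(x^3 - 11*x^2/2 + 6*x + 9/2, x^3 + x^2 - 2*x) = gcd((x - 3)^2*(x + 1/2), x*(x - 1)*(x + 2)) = 1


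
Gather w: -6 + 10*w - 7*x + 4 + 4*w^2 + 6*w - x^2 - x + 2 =4*w^2 + 16*w - x^2 - 8*x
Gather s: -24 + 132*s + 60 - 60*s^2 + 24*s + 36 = -60*s^2 + 156*s + 72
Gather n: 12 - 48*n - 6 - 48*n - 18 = -96*n - 12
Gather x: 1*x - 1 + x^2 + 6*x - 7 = x^2 + 7*x - 8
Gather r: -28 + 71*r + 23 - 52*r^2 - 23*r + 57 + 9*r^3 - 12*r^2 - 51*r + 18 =9*r^3 - 64*r^2 - 3*r + 70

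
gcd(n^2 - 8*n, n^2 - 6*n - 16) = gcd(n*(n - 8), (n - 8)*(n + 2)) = n - 8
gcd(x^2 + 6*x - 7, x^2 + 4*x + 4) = 1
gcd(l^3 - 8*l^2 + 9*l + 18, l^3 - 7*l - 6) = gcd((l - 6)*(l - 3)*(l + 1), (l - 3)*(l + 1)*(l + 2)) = l^2 - 2*l - 3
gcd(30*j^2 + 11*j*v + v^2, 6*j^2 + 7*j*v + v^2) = 6*j + v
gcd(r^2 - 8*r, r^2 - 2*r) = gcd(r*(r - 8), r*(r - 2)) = r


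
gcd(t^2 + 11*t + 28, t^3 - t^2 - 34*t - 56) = t + 4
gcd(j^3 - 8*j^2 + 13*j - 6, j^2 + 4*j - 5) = j - 1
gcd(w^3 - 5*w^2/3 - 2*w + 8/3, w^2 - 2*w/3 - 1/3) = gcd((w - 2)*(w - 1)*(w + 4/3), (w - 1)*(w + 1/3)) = w - 1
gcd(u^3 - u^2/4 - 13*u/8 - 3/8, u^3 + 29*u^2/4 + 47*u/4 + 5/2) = u + 1/4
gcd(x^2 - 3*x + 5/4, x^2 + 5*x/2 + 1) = 1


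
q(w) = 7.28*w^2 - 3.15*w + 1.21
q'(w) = 14.56*w - 3.15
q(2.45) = 37.19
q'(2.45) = 32.52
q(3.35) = 72.36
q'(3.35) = 45.63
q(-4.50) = 162.80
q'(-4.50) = -68.67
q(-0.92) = 10.27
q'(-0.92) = -16.55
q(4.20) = 116.40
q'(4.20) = 58.00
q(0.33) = 0.96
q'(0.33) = 1.65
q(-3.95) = 127.24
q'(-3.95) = -60.66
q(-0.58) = 5.49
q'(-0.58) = -11.59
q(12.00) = 1011.73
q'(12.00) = 171.57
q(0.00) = 1.21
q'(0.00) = -3.15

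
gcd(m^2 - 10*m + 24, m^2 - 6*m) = m - 6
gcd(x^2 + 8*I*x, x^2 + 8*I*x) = x^2 + 8*I*x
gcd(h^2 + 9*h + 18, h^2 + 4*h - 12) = h + 6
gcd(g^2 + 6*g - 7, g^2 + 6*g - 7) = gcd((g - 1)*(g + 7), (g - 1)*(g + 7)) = g^2 + 6*g - 7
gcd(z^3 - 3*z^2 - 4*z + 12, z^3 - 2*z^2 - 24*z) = 1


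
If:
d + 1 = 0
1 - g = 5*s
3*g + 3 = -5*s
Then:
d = -1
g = -2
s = 3/5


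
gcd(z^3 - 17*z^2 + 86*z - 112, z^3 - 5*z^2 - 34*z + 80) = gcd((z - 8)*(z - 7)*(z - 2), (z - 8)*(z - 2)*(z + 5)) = z^2 - 10*z + 16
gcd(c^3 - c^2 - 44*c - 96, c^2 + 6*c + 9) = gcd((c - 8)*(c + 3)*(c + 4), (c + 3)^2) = c + 3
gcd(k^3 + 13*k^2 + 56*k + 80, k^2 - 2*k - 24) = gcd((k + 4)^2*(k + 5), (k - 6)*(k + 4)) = k + 4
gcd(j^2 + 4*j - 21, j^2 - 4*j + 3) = j - 3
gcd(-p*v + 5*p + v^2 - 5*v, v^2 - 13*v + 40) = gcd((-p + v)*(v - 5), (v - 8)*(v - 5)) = v - 5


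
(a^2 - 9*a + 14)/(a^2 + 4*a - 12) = (a - 7)/(a + 6)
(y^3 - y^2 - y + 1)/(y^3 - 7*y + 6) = (y^2 - 1)/(y^2 + y - 6)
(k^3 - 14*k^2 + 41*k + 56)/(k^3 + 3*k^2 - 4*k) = (k^3 - 14*k^2 + 41*k + 56)/(k*(k^2 + 3*k - 4))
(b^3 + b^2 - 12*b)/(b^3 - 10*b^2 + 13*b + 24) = b*(b + 4)/(b^2 - 7*b - 8)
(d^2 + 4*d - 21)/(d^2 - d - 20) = (-d^2 - 4*d + 21)/(-d^2 + d + 20)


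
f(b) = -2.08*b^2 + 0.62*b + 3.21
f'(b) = 0.62 - 4.16*b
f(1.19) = 1.00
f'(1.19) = -4.33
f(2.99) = -13.53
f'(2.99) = -11.82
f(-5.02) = -52.32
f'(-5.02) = 21.50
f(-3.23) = -20.49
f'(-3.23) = 14.06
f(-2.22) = -8.42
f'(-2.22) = 9.86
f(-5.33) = -59.19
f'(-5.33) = 22.79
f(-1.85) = -5.06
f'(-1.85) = 8.32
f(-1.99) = -6.26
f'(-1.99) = 8.90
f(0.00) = 3.21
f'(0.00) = 0.62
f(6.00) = -67.95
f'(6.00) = -24.34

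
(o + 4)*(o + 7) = o^2 + 11*o + 28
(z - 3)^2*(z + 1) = z^3 - 5*z^2 + 3*z + 9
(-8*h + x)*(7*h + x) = -56*h^2 - h*x + x^2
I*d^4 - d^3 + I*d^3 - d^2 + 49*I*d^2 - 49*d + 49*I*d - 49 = (d - 7*I)*(d + I)*(d + 7*I)*(I*d + I)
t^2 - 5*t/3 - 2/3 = (t - 2)*(t + 1/3)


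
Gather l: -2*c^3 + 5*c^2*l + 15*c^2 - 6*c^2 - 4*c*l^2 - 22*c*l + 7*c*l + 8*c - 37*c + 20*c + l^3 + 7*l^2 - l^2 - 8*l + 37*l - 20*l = -2*c^3 + 9*c^2 - 9*c + l^3 + l^2*(6 - 4*c) + l*(5*c^2 - 15*c + 9)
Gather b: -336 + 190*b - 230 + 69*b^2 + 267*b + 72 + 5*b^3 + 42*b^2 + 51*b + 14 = 5*b^3 + 111*b^2 + 508*b - 480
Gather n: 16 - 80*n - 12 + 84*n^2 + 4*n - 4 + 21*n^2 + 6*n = 105*n^2 - 70*n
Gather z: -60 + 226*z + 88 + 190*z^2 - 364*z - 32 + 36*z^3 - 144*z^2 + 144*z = 36*z^3 + 46*z^2 + 6*z - 4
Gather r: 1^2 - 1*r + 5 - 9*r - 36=-10*r - 30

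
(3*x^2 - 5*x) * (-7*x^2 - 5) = -21*x^4 + 35*x^3 - 15*x^2 + 25*x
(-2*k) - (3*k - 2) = 2 - 5*k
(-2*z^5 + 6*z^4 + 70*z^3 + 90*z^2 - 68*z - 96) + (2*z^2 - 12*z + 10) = -2*z^5 + 6*z^4 + 70*z^3 + 92*z^2 - 80*z - 86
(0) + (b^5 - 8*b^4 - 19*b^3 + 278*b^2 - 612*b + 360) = b^5 - 8*b^4 - 19*b^3 + 278*b^2 - 612*b + 360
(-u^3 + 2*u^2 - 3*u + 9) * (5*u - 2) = -5*u^4 + 12*u^3 - 19*u^2 + 51*u - 18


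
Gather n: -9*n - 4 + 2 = -9*n - 2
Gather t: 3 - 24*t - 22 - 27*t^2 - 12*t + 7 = -27*t^2 - 36*t - 12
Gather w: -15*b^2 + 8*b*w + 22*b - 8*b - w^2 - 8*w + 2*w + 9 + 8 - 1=-15*b^2 + 14*b - w^2 + w*(8*b - 6) + 16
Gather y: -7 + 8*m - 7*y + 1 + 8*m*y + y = 8*m + y*(8*m - 6) - 6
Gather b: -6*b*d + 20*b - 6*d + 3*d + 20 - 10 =b*(20 - 6*d) - 3*d + 10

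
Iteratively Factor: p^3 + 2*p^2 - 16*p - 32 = (p - 4)*(p^2 + 6*p + 8) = (p - 4)*(p + 2)*(p + 4)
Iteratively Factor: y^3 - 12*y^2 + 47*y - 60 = (y - 4)*(y^2 - 8*y + 15) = (y - 5)*(y - 4)*(y - 3)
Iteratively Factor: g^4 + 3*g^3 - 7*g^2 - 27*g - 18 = (g + 2)*(g^3 + g^2 - 9*g - 9) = (g + 1)*(g + 2)*(g^2 - 9) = (g - 3)*(g + 1)*(g + 2)*(g + 3)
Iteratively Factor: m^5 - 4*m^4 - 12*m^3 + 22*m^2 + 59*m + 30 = (m - 5)*(m^4 + m^3 - 7*m^2 - 13*m - 6) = (m - 5)*(m + 1)*(m^3 - 7*m - 6) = (m - 5)*(m + 1)*(m + 2)*(m^2 - 2*m - 3) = (m - 5)*(m - 3)*(m + 1)*(m + 2)*(m + 1)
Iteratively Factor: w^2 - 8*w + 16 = (w - 4)*(w - 4)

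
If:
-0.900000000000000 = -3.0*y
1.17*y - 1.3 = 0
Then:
No Solution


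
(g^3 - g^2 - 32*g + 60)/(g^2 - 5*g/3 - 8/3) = 3*(-g^3 + g^2 + 32*g - 60)/(-3*g^2 + 5*g + 8)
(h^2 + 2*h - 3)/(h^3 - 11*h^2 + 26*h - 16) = (h + 3)/(h^2 - 10*h + 16)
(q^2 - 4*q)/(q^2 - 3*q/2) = 2*(q - 4)/(2*q - 3)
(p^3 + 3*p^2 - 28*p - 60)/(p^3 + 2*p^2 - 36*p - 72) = (p - 5)/(p - 6)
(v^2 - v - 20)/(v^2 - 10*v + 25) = (v + 4)/(v - 5)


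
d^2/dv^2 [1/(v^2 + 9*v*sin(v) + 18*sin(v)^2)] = ((v^2 + 9*v*sin(v) + 18*sin(v)^2)*(9*v*sin(v) + 72*sin(v)^2 - 18*cos(v) - 38) + 2*(9*v*cos(v) + 2*v + 9*sin(v) + 18*sin(2*v))^2)/((v + 3*sin(v))^3*(v + 6*sin(v))^3)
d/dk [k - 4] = 1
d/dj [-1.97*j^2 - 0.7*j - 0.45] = -3.94*j - 0.7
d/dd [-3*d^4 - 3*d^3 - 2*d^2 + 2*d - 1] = -12*d^3 - 9*d^2 - 4*d + 2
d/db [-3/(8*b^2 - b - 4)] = 3*(16*b - 1)/(-8*b^2 + b + 4)^2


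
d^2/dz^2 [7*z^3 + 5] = 42*z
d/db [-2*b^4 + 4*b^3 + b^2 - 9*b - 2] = -8*b^3 + 12*b^2 + 2*b - 9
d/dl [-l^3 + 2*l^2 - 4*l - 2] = -3*l^2 + 4*l - 4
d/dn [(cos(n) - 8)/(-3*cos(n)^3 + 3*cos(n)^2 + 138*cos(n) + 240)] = -(2*cos(n) + 7)*sin(n)/(3*(cos(n) + 2)^2*(cos(n) + 5)^2)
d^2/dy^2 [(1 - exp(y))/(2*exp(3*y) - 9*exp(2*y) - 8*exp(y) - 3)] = (-16*exp(6*y) + 90*exp(5*y) - 343*exp(4*y) + 286*exp(3*y) + 432*exp(2*y) - 20*exp(y) - 33)*exp(y)/(8*exp(9*y) - 108*exp(8*y) + 390*exp(7*y) + 99*exp(6*y) - 1236*exp(5*y) - 2169*exp(4*y) - 1754*exp(3*y) - 819*exp(2*y) - 216*exp(y) - 27)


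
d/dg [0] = 0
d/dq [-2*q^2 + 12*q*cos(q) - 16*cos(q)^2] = -12*q*sin(q) - 4*q + 16*sin(2*q) + 12*cos(q)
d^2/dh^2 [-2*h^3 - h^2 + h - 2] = -12*h - 2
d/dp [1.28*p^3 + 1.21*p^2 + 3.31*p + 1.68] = 3.84*p^2 + 2.42*p + 3.31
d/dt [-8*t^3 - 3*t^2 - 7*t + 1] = -24*t^2 - 6*t - 7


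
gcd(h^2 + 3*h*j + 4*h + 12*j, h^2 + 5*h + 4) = h + 4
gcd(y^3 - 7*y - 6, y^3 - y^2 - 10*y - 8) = y^2 + 3*y + 2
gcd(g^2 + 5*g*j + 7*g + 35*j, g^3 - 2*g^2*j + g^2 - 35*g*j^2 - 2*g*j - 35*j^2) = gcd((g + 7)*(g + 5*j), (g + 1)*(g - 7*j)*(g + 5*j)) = g + 5*j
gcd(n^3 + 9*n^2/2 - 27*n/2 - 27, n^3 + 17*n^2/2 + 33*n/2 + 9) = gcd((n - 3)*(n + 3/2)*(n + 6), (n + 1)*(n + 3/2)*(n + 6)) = n^2 + 15*n/2 + 9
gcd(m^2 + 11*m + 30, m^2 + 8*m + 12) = m + 6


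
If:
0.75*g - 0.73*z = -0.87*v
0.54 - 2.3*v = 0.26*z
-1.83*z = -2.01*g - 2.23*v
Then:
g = -0.08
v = 0.22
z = 0.17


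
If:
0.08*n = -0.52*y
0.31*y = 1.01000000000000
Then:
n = -21.18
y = 3.26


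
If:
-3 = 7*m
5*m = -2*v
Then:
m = -3/7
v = 15/14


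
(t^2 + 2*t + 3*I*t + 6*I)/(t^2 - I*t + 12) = (t + 2)/(t - 4*I)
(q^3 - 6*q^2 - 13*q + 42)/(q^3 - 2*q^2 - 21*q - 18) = (q^2 - 9*q + 14)/(q^2 - 5*q - 6)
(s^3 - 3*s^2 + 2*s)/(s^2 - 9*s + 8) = s*(s - 2)/(s - 8)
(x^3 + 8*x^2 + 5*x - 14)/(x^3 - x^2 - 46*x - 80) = (x^2 + 6*x - 7)/(x^2 - 3*x - 40)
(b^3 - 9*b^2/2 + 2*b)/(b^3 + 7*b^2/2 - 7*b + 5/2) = b*(b - 4)/(b^2 + 4*b - 5)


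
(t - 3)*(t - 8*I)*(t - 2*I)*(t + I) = t^4 - 3*t^3 - 9*I*t^3 - 6*t^2 + 27*I*t^2 + 18*t - 16*I*t + 48*I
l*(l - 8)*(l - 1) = l^3 - 9*l^2 + 8*l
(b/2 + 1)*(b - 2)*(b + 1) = b^3/2 + b^2/2 - 2*b - 2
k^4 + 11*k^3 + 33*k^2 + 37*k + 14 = (k + 1)^2*(k + 2)*(k + 7)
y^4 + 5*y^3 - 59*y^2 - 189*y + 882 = (y - 6)*(y - 3)*(y + 7)^2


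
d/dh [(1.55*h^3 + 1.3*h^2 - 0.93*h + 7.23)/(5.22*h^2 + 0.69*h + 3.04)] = (8.091*h^4 + 2.139*h^3 + 19.8876*h^2 - 67.5772*h - 7.8159)/(27.2484*h^4 + 7.2036*h^3 + 32.2137*h^2 + 4.1952*h + 9.2416)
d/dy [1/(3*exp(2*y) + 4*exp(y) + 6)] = (-6*exp(y) - 4)*exp(y)/(3*exp(2*y) + 4*exp(y) + 6)^2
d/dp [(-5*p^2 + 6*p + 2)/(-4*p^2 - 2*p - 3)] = 2*(17*p^2 + 23*p - 7)/(16*p^4 + 16*p^3 + 28*p^2 + 12*p + 9)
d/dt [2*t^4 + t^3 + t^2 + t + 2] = 8*t^3 + 3*t^2 + 2*t + 1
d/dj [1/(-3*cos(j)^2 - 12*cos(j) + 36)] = -2*(cos(j) + 2)*sin(j)/(3*(cos(j)^2 + 4*cos(j) - 12)^2)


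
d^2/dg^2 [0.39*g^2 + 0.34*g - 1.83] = 0.780000000000000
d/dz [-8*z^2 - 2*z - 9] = -16*z - 2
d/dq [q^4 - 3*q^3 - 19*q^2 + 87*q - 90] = 4*q^3 - 9*q^2 - 38*q + 87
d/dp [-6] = 0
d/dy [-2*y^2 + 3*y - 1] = 3 - 4*y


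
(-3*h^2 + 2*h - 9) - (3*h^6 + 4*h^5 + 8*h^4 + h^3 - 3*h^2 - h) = -3*h^6 - 4*h^5 - 8*h^4 - h^3 + 3*h - 9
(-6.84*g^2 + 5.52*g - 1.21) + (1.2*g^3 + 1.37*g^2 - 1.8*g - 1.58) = 1.2*g^3 - 5.47*g^2 + 3.72*g - 2.79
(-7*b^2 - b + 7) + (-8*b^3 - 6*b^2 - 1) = -8*b^3 - 13*b^2 - b + 6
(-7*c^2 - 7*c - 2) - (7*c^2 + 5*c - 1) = -14*c^2 - 12*c - 1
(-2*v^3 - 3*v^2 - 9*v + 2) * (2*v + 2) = -4*v^4 - 10*v^3 - 24*v^2 - 14*v + 4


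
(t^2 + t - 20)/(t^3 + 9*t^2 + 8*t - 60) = (t - 4)/(t^2 + 4*t - 12)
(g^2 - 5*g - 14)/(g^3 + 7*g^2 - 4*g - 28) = (g - 7)/(g^2 + 5*g - 14)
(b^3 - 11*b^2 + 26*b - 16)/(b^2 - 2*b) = b - 9 + 8/b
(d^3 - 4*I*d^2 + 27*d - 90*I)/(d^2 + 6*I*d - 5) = (d^2 - 9*I*d - 18)/(d + I)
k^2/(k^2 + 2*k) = k/(k + 2)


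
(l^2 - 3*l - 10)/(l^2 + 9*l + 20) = (l^2 - 3*l - 10)/(l^2 + 9*l + 20)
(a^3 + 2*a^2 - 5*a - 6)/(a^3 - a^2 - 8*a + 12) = (a + 1)/(a - 2)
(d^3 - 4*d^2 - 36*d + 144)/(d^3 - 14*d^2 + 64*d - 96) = (d + 6)/(d - 4)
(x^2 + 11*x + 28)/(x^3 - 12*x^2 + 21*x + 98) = (x^2 + 11*x + 28)/(x^3 - 12*x^2 + 21*x + 98)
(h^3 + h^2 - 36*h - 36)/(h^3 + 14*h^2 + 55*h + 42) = (h - 6)/(h + 7)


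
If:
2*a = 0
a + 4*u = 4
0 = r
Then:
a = 0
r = 0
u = 1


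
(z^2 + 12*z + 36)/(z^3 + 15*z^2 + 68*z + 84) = (z + 6)/(z^2 + 9*z + 14)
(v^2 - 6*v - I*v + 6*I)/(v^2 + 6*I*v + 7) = (v - 6)/(v + 7*I)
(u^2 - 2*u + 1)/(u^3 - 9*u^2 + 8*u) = (u - 1)/(u*(u - 8))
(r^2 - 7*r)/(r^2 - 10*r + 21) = r/(r - 3)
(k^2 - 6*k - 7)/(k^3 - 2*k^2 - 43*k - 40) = (k - 7)/(k^2 - 3*k - 40)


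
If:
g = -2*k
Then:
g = -2*k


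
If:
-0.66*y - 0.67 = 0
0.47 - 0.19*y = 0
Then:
No Solution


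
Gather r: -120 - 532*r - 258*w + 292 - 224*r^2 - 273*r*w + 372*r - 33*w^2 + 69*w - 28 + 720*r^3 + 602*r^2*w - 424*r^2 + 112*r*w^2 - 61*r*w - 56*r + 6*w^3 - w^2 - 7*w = 720*r^3 + r^2*(602*w - 648) + r*(112*w^2 - 334*w - 216) + 6*w^3 - 34*w^2 - 196*w + 144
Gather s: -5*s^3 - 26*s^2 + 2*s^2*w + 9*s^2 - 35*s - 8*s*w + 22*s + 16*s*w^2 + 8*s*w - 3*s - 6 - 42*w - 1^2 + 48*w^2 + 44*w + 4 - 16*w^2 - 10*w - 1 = -5*s^3 + s^2*(2*w - 17) + s*(16*w^2 - 16) + 32*w^2 - 8*w - 4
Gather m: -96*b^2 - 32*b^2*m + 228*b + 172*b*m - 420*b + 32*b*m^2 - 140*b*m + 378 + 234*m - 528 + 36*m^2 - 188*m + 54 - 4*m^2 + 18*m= -96*b^2 - 192*b + m^2*(32*b + 32) + m*(-32*b^2 + 32*b + 64) - 96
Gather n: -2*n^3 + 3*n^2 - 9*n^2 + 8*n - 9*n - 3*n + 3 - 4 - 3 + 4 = -2*n^3 - 6*n^2 - 4*n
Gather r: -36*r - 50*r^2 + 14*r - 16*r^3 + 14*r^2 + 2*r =-16*r^3 - 36*r^2 - 20*r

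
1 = 1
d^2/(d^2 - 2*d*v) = d/(d - 2*v)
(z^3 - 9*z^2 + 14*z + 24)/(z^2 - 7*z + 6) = (z^2 - 3*z - 4)/(z - 1)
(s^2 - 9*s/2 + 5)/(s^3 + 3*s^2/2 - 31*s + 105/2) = (s - 2)/(s^2 + 4*s - 21)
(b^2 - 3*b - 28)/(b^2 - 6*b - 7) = (b + 4)/(b + 1)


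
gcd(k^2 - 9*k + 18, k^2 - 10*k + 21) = k - 3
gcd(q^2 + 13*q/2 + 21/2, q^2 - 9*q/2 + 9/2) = 1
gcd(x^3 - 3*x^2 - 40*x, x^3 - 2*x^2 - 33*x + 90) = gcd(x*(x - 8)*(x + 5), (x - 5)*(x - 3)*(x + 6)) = 1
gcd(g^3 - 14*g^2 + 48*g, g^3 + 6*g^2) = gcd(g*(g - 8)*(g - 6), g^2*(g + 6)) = g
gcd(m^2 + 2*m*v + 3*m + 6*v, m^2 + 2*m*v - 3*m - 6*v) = m + 2*v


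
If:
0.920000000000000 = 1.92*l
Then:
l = 0.48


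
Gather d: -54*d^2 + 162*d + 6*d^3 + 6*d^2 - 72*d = 6*d^3 - 48*d^2 + 90*d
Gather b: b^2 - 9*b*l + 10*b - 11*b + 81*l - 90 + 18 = b^2 + b*(-9*l - 1) + 81*l - 72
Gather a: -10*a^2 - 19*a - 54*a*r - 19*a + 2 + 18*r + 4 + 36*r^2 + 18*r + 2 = -10*a^2 + a*(-54*r - 38) + 36*r^2 + 36*r + 8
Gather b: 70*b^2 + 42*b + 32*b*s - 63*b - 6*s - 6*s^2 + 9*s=70*b^2 + b*(32*s - 21) - 6*s^2 + 3*s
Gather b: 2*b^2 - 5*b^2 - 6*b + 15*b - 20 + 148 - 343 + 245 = -3*b^2 + 9*b + 30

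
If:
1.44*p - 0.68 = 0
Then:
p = 0.47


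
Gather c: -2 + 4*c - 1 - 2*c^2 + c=-2*c^2 + 5*c - 3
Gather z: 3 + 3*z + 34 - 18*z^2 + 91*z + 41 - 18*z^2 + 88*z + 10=-36*z^2 + 182*z + 88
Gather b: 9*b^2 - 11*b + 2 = 9*b^2 - 11*b + 2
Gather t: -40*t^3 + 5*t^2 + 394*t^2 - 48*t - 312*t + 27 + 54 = -40*t^3 + 399*t^2 - 360*t + 81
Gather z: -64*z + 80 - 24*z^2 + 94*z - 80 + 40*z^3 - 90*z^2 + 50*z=40*z^3 - 114*z^2 + 80*z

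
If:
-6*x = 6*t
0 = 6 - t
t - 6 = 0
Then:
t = 6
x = -6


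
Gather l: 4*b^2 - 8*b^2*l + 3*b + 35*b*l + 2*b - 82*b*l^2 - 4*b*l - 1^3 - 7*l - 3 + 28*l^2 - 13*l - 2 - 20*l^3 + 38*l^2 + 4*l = 4*b^2 + 5*b - 20*l^3 + l^2*(66 - 82*b) + l*(-8*b^2 + 31*b - 16) - 6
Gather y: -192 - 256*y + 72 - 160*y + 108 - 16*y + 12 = -432*y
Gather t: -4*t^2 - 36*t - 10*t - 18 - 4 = -4*t^2 - 46*t - 22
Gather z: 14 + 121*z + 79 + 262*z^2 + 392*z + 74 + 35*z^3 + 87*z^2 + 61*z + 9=35*z^3 + 349*z^2 + 574*z + 176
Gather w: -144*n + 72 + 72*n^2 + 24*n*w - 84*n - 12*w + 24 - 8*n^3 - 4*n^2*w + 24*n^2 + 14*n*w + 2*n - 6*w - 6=-8*n^3 + 96*n^2 - 226*n + w*(-4*n^2 + 38*n - 18) + 90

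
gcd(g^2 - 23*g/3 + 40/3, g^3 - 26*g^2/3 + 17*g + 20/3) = g - 5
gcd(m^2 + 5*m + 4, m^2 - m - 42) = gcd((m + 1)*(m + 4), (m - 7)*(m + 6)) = 1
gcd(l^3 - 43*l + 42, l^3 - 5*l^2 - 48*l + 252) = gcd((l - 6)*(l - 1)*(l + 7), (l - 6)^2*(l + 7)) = l^2 + l - 42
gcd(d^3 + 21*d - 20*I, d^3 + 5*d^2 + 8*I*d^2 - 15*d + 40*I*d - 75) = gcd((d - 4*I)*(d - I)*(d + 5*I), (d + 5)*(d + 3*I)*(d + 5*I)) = d + 5*I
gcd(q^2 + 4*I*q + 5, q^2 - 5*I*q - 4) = q - I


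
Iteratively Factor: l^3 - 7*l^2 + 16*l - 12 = (l - 2)*(l^2 - 5*l + 6) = (l - 3)*(l - 2)*(l - 2)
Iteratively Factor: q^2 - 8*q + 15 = (q - 3)*(q - 5)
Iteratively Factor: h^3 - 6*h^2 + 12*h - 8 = (h - 2)*(h^2 - 4*h + 4) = (h - 2)^2*(h - 2)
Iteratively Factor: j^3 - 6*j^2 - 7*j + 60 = (j - 5)*(j^2 - j - 12) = (j - 5)*(j - 4)*(j + 3)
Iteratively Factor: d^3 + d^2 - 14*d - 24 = (d + 2)*(d^2 - d - 12) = (d + 2)*(d + 3)*(d - 4)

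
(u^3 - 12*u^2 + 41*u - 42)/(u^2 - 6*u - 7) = (u^2 - 5*u + 6)/(u + 1)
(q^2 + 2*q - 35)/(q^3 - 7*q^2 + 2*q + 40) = (q + 7)/(q^2 - 2*q - 8)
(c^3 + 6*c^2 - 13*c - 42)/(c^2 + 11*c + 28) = (c^2 - c - 6)/(c + 4)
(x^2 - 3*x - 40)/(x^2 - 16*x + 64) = (x + 5)/(x - 8)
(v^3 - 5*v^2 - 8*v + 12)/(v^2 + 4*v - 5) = (v^2 - 4*v - 12)/(v + 5)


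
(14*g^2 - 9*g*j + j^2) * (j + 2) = 14*g^2*j + 28*g^2 - 9*g*j^2 - 18*g*j + j^3 + 2*j^2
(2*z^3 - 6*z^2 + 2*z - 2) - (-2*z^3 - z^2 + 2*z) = 4*z^3 - 5*z^2 - 2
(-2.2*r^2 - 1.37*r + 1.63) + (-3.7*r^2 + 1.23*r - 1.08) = -5.9*r^2 - 0.14*r + 0.55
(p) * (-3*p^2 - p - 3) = -3*p^3 - p^2 - 3*p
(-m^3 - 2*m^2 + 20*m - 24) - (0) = -m^3 - 2*m^2 + 20*m - 24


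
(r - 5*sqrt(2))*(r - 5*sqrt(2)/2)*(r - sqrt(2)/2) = r^3 - 8*sqrt(2)*r^2 + 65*r/2 - 25*sqrt(2)/2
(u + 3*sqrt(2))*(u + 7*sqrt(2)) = u^2 + 10*sqrt(2)*u + 42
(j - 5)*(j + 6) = j^2 + j - 30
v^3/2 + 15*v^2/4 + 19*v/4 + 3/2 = (v/2 + 1/2)*(v + 1/2)*(v + 6)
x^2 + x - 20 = (x - 4)*(x + 5)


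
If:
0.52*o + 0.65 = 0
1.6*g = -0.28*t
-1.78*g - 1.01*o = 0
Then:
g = 0.71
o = -1.25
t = -4.05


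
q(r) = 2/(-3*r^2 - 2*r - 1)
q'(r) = 2*(6*r + 2)/(-3*r^2 - 2*r - 1)^2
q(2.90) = -0.06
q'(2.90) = 0.04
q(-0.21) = -2.81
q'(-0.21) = 2.92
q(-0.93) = -1.15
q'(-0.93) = -2.38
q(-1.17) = -0.72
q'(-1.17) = -1.31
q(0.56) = -0.65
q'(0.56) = 1.14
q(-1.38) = -0.51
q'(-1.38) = -0.80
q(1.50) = -0.19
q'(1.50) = 0.19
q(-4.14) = -0.05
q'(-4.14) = -0.02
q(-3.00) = -0.09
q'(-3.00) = -0.07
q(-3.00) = -0.09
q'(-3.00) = -0.07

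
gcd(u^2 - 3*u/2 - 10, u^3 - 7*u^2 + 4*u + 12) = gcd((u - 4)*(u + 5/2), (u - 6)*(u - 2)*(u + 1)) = 1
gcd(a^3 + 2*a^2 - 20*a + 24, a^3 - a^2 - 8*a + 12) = a^2 - 4*a + 4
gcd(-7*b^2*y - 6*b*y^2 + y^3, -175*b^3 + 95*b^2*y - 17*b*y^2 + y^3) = -7*b + y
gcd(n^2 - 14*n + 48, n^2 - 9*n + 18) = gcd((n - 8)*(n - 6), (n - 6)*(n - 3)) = n - 6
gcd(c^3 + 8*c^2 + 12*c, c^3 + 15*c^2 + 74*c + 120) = c + 6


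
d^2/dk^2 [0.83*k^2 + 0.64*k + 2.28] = 1.66000000000000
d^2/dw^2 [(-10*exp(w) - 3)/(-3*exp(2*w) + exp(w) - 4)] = (90*exp(4*w) + 138*exp(3*w) - 747*exp(2*w) - 101*exp(w) + 172)*exp(w)/(27*exp(6*w) - 27*exp(5*w) + 117*exp(4*w) - 73*exp(3*w) + 156*exp(2*w) - 48*exp(w) + 64)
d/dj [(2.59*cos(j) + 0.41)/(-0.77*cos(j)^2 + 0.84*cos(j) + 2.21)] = (1.9943*sin(j)^2 - 0.6314*cos(j) - 7.3738)*sin(j)/(-0.77*cos(j)^2 + 0.84*cos(j) + 2.21)^2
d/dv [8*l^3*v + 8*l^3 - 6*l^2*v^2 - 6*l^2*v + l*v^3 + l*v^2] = l*(8*l^2 - 12*l*v - 6*l + 3*v^2 + 2*v)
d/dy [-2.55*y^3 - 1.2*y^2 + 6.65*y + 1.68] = -7.65*y^2 - 2.4*y + 6.65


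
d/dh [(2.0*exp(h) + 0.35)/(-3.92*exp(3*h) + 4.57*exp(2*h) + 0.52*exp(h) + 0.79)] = (15.68*exp(3*h) - 5.024*exp(2*h) - 3.199*exp(h) + 1.398)*exp(h)/(15.3664*exp(6*h) - 35.8288*exp(5*h) + 16.8081*exp(4*h) - 1.4408*exp(3*h) + 7.491*exp(2*h) + 0.8216*exp(h) + 0.6241)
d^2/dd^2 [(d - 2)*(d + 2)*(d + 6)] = 6*d + 12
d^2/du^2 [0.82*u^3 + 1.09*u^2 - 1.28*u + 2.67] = 4.92*u + 2.18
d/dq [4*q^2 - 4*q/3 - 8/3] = 8*q - 4/3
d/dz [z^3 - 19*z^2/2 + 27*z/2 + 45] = 3*z^2 - 19*z + 27/2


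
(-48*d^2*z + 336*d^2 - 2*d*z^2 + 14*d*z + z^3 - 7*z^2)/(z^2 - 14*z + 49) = (-48*d^2 - 2*d*z + z^2)/(z - 7)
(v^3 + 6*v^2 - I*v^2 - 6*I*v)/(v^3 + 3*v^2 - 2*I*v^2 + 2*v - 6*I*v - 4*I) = v*(v^2 + v*(6 - I) - 6*I)/(v^3 + v^2*(3 - 2*I) + 2*v*(1 - 3*I) - 4*I)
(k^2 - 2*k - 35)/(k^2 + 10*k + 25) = (k - 7)/(k + 5)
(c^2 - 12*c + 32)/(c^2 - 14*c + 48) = (c - 4)/(c - 6)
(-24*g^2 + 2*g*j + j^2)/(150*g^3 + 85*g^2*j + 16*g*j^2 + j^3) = (-4*g + j)/(25*g^2 + 10*g*j + j^2)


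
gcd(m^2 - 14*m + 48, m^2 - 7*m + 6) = m - 6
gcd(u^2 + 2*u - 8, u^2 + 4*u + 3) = 1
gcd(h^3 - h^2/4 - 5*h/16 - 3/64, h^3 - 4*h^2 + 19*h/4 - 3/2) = 1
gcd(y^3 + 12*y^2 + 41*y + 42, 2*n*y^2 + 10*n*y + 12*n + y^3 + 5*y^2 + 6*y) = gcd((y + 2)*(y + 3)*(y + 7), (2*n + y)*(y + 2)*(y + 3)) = y^2 + 5*y + 6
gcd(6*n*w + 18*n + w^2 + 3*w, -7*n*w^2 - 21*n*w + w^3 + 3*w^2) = w + 3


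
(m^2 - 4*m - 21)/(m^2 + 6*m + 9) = (m - 7)/(m + 3)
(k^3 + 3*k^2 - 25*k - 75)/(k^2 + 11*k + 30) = (k^2 - 2*k - 15)/(k + 6)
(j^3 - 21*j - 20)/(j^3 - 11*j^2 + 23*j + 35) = (j + 4)/(j - 7)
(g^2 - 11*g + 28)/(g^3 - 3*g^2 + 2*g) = (g^2 - 11*g + 28)/(g*(g^2 - 3*g + 2))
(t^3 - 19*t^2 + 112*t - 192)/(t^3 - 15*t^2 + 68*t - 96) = (t - 8)/(t - 4)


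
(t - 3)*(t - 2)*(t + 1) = t^3 - 4*t^2 + t + 6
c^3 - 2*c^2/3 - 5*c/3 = c*(c - 5/3)*(c + 1)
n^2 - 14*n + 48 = (n - 8)*(n - 6)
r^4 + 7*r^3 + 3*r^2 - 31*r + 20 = (r - 1)^2*(r + 4)*(r + 5)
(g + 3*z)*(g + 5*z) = g^2 + 8*g*z + 15*z^2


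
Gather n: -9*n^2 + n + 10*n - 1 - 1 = -9*n^2 + 11*n - 2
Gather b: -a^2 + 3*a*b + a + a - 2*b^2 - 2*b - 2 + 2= -a^2 + 2*a - 2*b^2 + b*(3*a - 2)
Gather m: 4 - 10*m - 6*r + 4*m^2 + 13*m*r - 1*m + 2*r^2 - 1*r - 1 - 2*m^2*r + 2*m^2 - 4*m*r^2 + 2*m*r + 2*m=m^2*(6 - 2*r) + m*(-4*r^2 + 15*r - 9) + 2*r^2 - 7*r + 3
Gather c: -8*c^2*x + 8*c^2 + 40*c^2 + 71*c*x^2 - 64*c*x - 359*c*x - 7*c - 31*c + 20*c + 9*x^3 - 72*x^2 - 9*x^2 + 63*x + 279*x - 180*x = c^2*(48 - 8*x) + c*(71*x^2 - 423*x - 18) + 9*x^3 - 81*x^2 + 162*x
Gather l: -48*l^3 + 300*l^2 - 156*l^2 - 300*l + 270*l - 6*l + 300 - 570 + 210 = -48*l^3 + 144*l^2 - 36*l - 60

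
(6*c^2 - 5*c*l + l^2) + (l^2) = 6*c^2 - 5*c*l + 2*l^2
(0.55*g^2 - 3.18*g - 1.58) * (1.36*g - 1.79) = 0.748*g^3 - 5.3093*g^2 + 3.5434*g + 2.8282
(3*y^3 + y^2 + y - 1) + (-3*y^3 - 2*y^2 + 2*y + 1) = -y^2 + 3*y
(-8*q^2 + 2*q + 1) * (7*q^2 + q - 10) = -56*q^4 + 6*q^3 + 89*q^2 - 19*q - 10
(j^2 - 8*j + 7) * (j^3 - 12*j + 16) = j^5 - 8*j^4 - 5*j^3 + 112*j^2 - 212*j + 112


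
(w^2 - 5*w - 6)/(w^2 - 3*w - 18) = (w + 1)/(w + 3)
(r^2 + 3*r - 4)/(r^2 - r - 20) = (r - 1)/(r - 5)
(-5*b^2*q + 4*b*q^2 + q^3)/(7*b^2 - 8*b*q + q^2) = q*(5*b + q)/(-7*b + q)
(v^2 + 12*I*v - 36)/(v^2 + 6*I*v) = (v + 6*I)/v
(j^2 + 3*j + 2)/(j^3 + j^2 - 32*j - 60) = (j + 1)/(j^2 - j - 30)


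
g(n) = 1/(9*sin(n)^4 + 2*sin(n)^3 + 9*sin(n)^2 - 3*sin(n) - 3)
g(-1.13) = 0.09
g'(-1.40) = 0.04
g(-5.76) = -0.69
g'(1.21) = -0.15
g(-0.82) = 0.17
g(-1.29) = 0.07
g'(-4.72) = -0.00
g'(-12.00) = -12.68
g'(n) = (-36*sin(n)^3*cos(n) - 6*sin(n)^2*cos(n) - 18*sin(n)*cos(n) + 3*cos(n))/(9*sin(n)^4 + 2*sin(n)^3 + 9*sin(n)^2 - 3*sin(n) - 3)^2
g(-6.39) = -0.39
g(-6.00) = -0.33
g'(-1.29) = 0.07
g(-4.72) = 0.07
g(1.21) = 0.09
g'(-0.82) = 0.55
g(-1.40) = 0.07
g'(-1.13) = 0.13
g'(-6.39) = 0.73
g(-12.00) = -1.04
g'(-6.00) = -0.34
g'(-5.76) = -4.99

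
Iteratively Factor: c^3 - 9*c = (c + 3)*(c^2 - 3*c) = c*(c + 3)*(c - 3)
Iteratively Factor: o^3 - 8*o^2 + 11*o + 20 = (o - 5)*(o^2 - 3*o - 4) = (o - 5)*(o - 4)*(o + 1)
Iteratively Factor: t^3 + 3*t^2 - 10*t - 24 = (t - 3)*(t^2 + 6*t + 8) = (t - 3)*(t + 4)*(t + 2)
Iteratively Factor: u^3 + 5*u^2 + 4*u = (u + 1)*(u^2 + 4*u) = (u + 1)*(u + 4)*(u)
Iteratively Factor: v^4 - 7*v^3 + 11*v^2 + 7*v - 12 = (v - 1)*(v^3 - 6*v^2 + 5*v + 12) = (v - 4)*(v - 1)*(v^2 - 2*v - 3) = (v - 4)*(v - 3)*(v - 1)*(v + 1)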